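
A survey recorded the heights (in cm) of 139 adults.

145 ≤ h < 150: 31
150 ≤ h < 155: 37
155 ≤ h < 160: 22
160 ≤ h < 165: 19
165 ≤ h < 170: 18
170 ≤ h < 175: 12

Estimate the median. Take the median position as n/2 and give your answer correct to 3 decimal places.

Cumulative frequencies: 31, 68, 90, 109, 127, 139
n = 139; position = n/2 = 69.5.
This falls in the class 155 ≤ h < 160: L = 155, F = 68, f = 22, h = 5.
Median ≈ 155 + ((69.5 − 68) / 22) × 5 = 155.3409

155.341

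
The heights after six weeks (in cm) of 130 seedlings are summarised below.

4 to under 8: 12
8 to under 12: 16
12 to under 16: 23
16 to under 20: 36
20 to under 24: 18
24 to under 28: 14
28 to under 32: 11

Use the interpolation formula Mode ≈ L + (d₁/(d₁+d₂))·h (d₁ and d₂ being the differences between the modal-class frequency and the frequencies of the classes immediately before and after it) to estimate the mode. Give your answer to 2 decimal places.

17.68

Modal class: 16 to under 20 (highest frequency 36).
d₁ = 36 − 23 = 13, d₂ = 36 − 18 = 18
Mode ≈ 16 + (13/(13+18)) × 4 = 16 + 1.6774 = 17.6774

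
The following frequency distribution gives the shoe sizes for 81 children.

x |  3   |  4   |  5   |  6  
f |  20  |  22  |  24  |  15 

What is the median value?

Cumulative frequencies: 20, 42, 66, 81
n = 81, so the median is the value in position (n+1)/2 = 41.
Position 41 falls at value 4.

4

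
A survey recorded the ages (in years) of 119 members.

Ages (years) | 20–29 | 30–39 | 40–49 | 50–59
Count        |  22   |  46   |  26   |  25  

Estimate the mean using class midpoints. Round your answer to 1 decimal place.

Midpoints: 24.5, 34.5, 44.5, 54.5
Σfm = 22×24.5 + 46×34.5 + 26×44.5 + 25×54.5 = 4645.5
n = Σf = 119
Mean = 4645.5 / 119 = 39.0378

39.0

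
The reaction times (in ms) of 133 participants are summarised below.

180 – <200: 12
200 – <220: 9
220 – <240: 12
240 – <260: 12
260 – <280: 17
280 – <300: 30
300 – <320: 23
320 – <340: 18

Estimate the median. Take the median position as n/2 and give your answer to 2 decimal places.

Cumulative frequencies: 12, 21, 33, 45, 62, 92, 115, 133
n = 133; position = n/2 = 66.5.
This falls in the class 280 – <300: L = 280, F = 62, f = 30, h = 20.
Median ≈ 280 + ((66.5 − 62) / 30) × 20 = 283.0000

283.00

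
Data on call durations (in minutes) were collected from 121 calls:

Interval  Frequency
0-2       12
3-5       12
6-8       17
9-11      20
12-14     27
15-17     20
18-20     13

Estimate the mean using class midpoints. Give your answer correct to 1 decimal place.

Midpoints: 1, 4, 7, 10, 13, 16, 19
Σfm = 12×1 + 12×4 + 17×7 + 20×10 + 27×13 + 20×16 + 13×19 = 1297
n = Σf = 121
Mean = 1297 / 121 = 10.7190

10.7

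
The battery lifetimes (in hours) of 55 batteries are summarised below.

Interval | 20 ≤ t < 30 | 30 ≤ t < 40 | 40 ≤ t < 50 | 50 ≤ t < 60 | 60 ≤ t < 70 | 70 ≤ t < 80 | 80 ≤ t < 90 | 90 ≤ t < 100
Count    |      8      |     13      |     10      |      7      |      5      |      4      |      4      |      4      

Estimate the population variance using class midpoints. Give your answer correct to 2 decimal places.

451.70

Midpoints: 25, 35, 45, 55, 65, 75, 85, 95
n = 55, Σfm = 2835, mean = 51.5455
Σfm² = 170975
Σf(m − x̄)² = Σfm² − (Σfm)²/n = 170975 − 2835²/55 = 24843.6364
Population variance = 24843.6364 / 55 = 451.7025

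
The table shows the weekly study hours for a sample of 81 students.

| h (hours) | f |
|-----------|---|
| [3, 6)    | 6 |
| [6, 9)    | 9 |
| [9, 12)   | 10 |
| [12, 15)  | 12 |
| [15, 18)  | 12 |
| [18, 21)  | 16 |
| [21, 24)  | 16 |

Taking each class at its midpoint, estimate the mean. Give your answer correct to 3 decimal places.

Midpoints: 4.5, 7.5, 10.5, 13.5, 16.5, 19.5, 22.5
Σfm = 6×4.5 + 9×7.5 + 10×10.5 + 12×13.5 + 12×16.5 + 16×19.5 + 16×22.5 = 1231.5
n = Σf = 81
Mean = 1231.5 / 81 = 15.2037

15.204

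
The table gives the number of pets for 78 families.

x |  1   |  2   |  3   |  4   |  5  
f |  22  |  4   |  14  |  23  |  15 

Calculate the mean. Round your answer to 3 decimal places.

3.064

Values: 1, 2, 3, 4, 5
Σfx = 22×1 + 4×2 + 14×3 + 23×4 + 15×5 = 239
n = Σf = 78
Mean = 239 / 78 = 3.0641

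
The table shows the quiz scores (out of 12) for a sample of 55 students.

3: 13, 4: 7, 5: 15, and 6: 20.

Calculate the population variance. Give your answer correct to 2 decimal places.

1.38

Values: 3, 4, 5, 6
n = 55, Σfx = 262, mean = 4.7636
Σfx² = 1324
Σf(x − x̄)² = Σfx² − (Σfx)²/n = 1324 − 262²/55 = 75.9273
Population variance = 75.9273 / 55 = 1.3805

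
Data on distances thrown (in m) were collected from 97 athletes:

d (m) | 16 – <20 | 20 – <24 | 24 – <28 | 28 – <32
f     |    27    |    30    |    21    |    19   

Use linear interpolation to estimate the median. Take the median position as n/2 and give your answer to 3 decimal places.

Cumulative frequencies: 27, 57, 78, 97
n = 97; position = n/2 = 48.5.
This falls in the class 20 – <24: L = 20, F = 27, f = 30, h = 4.
Median ≈ 20 + ((48.5 − 27) / 30) × 4 = 22.8667

22.867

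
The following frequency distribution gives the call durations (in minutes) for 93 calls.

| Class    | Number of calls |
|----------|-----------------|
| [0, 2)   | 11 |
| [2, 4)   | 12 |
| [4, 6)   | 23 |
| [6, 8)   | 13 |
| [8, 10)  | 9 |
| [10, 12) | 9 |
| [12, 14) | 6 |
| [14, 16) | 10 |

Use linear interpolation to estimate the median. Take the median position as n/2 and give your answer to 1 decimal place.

6.1

Cumulative frequencies: 11, 23, 46, 59, 68, 77, 83, 93
n = 93; position = n/2 = 46.5.
This falls in the class [6, 8): L = 6, F = 46, f = 13, h = 2.
Median ≈ 6 + ((46.5 − 46) / 13) × 2 = 6.0769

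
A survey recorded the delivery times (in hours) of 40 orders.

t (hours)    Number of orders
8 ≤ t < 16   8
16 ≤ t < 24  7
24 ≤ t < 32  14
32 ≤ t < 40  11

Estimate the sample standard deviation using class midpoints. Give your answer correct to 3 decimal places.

8.726

Midpoints: 12, 20, 28, 36
n = 40, Σfm = 1024, mean = 25.6000
Σfm² = 29184
Σf(m − x̄)² = Σfm² − (Σfm)²/n = 29184 − 1024²/40 = 2969.6000
Sample variance = 2969.6000 / 39 = 76.1436
Standard deviation = √76.1436 = 8.7260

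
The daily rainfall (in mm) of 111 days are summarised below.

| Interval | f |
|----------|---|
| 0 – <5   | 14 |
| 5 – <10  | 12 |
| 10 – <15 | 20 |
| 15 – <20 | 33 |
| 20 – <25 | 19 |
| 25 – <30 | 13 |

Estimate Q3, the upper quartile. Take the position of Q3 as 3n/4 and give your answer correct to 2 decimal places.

Cumulative frequencies: 14, 26, 46, 79, 98, 111
n = 111; position = 3n/4 = 83.25.
This falls in the class 20 – <25: L = 20, F = 79, f = 19, h = 5.
Upper quartile ≈ 20 + ((83.25 − 79) / 19) × 5 = 21.1184

21.12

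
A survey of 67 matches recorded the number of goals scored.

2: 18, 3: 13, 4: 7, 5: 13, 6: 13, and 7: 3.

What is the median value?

4

Cumulative frequencies: 18, 31, 38, 51, 64, 67
n = 67, so the median is the value in position (n+1)/2 = 34.
Position 34 falls at value 4.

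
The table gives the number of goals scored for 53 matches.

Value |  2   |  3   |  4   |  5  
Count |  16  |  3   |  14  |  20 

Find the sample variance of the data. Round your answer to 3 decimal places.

Values: 2, 3, 4, 5
n = 53, Σfx = 197, mean = 3.7170
Σfx² = 815
Σf(x − x̄)² = Σfx² − (Σfx)²/n = 815 − 197²/53 = 82.7547
Sample variance = 82.7547 / 52 = 1.5914

1.591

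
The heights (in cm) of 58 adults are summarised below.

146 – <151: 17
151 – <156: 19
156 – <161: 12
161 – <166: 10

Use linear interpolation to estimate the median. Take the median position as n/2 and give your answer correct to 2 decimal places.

Cumulative frequencies: 17, 36, 48, 58
n = 58; position = n/2 = 29.
This falls in the class 151 – <156: L = 151, F = 17, f = 19, h = 5.
Median ≈ 151 + ((29 − 17) / 19) × 5 = 154.1579

154.16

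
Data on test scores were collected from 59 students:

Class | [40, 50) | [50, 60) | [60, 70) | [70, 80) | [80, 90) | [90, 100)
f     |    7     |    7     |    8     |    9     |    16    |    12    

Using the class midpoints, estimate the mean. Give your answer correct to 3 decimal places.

Midpoints: 45, 55, 65, 75, 85, 95
Σfm = 7×45 + 7×55 + 8×65 + 9×75 + 16×85 + 12×95 = 4395
n = Σf = 59
Mean = 4395 / 59 = 74.4915

74.492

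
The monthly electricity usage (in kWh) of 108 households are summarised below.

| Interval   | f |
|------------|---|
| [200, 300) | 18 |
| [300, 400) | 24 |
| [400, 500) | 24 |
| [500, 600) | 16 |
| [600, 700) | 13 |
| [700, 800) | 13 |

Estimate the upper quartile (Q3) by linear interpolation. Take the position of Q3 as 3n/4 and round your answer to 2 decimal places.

Cumulative frequencies: 18, 42, 66, 82, 95, 108
n = 108; position = 3n/4 = 81.
This falls in the class [500, 600): L = 500, F = 66, f = 16, h = 100.
Upper quartile ≈ 500 + ((81 − 66) / 16) × 100 = 593.7500

593.75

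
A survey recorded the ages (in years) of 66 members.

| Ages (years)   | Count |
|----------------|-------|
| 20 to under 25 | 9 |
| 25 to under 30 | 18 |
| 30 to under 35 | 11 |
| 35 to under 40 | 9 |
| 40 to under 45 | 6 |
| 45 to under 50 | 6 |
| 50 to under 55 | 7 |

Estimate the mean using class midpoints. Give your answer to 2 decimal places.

Midpoints: 22.5, 27.5, 32.5, 37.5, 42.5, 47.5, 52.5
Σfm = 9×22.5 + 18×27.5 + 11×32.5 + 9×37.5 + 6×42.5 + 6×47.5 + 7×52.5 = 2300
n = Σf = 66
Mean = 2300 / 66 = 34.8485

34.85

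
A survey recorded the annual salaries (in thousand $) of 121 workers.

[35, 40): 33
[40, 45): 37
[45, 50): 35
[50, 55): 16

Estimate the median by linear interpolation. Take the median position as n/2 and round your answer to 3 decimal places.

43.716

Cumulative frequencies: 33, 70, 105, 121
n = 121; position = n/2 = 60.5.
This falls in the class [40, 45): L = 40, F = 33, f = 37, h = 5.
Median ≈ 40 + ((60.5 − 33) / 37) × 5 = 43.7162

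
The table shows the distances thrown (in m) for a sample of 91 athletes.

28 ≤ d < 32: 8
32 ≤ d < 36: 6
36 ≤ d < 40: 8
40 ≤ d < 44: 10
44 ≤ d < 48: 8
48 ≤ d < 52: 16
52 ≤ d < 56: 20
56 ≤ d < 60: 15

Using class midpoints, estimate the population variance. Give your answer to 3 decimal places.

Midpoints: 30, 34, 38, 42, 46, 50, 54, 58
n = 91, Σfm = 4286, mean = 47.0989
Σfm² = 209036
Σf(m − x̄)² = Σfm² − (Σfm)²/n = 209036 − 4286²/91 = 7170.1099
Population variance = 7170.1099 / 91 = 78.7924

78.792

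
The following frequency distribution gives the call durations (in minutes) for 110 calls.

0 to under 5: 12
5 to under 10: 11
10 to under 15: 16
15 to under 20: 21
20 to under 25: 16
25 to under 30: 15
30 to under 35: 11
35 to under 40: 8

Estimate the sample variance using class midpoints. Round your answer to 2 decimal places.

Midpoints: 2.5, 7.5, 12.5, 17.5, 22.5, 27.5, 32.5, 37.5
n = 110, Σfm = 2110, mean = 19.1818
Σfm² = 51937.5
Σf(m − x̄)² = Σfm² − (Σfm)²/n = 51937.5 − 2110²/110 = 11463.8636
Sample variance = 11463.8636 / 109 = 105.1731

105.17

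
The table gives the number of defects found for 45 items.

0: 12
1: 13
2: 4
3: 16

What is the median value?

1

Cumulative frequencies: 12, 25, 29, 45
n = 45, so the median is the value in position (n+1)/2 = 23.
Position 23 falls at value 1.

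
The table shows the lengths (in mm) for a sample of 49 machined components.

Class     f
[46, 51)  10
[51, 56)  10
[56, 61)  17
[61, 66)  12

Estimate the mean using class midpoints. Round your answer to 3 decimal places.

56.663

Midpoints: 48.5, 53.5, 58.5, 63.5
Σfm = 10×48.5 + 10×53.5 + 17×58.5 + 12×63.5 = 2776.5
n = Σf = 49
Mean = 2776.5 / 49 = 56.6633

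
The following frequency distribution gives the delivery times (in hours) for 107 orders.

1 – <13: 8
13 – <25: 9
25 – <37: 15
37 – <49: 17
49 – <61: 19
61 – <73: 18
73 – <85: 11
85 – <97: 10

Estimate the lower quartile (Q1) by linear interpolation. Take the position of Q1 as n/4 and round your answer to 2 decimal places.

32.80

Cumulative frequencies: 8, 17, 32, 49, 68, 86, 97, 107
n = 107; position = n/4 = 26.75.
This falls in the class 25 – <37: L = 25, F = 17, f = 15, h = 12.
Lower quartile ≈ 25 + ((26.75 − 17) / 15) × 12 = 32.8000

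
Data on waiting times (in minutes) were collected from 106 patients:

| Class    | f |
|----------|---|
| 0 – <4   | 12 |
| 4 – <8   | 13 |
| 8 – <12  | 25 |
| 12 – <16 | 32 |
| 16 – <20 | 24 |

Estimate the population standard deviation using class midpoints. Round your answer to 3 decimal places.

5.089

Midpoints: 2, 6, 10, 14, 18
n = 106, Σfm = 1232, mean = 11.6226
Σfm² = 17064
Σf(m − x̄)² = Σfm² − (Σfm)²/n = 17064 − 1232²/106 = 2744.9057
Population variance = 2744.9057 / 106 = 25.8953
Standard deviation = √25.8953 = 5.0887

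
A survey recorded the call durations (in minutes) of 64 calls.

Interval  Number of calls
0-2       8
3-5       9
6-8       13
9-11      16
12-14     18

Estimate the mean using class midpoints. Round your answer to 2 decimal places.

Midpoints: 1, 4, 7, 10, 13
Σfm = 8×1 + 9×4 + 13×7 + 16×10 + 18×13 = 529
n = Σf = 64
Mean = 529 / 64 = 8.2656

8.27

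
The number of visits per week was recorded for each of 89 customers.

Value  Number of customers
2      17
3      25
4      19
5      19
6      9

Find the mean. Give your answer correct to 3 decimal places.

3.753

Values: 2, 3, 4, 5, 6
Σfx = 17×2 + 25×3 + 19×4 + 19×5 + 9×6 = 334
n = Σf = 89
Mean = 334 / 89 = 3.7528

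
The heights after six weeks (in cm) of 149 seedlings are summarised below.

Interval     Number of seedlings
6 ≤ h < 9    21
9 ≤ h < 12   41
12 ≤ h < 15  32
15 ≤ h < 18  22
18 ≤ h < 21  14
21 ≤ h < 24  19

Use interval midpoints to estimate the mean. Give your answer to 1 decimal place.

Midpoints: 7.5, 10.5, 13.5, 16.5, 19.5, 22.5
Σfm = 21×7.5 + 41×10.5 + 32×13.5 + 22×16.5 + 14×19.5 + 19×22.5 = 2083.5
n = Σf = 149
Mean = 2083.5 / 149 = 13.9832

14.0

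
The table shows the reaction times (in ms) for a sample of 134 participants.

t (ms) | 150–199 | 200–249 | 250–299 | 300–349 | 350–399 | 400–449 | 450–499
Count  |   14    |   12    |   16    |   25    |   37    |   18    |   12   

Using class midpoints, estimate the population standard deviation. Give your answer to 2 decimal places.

86.56

Midpoints: 174.5, 224.5, 274.5, 324.5, 374.5, 424.5, 474.5
n = 134, Σfm = 44833, mean = 334.5746
Σfm² = 16003883.5
Σf(m − x̄)² = Σfm² − (Σfm)²/n = 16003883.5 − 44833²/134 = 1003899.2537
Population variance = 1003899.2537 / 134 = 7491.7855
Standard deviation = √7491.7855 = 86.5551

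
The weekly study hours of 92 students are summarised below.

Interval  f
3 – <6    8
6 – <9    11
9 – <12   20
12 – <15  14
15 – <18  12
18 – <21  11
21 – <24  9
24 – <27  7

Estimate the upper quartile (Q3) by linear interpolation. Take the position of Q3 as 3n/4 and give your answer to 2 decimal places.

19.09

Cumulative frequencies: 8, 19, 39, 53, 65, 76, 85, 92
n = 92; position = 3n/4 = 69.
This falls in the class 18 – <21: L = 18, F = 65, f = 11, h = 3.
Upper quartile ≈ 18 + ((69 − 65) / 11) × 3 = 19.0909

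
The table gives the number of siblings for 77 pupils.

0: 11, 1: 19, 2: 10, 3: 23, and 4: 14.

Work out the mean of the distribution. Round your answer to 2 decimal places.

Values: 0, 1, 2, 3, 4
Σfx = 11×0 + 19×1 + 10×2 + 23×3 + 14×4 = 164
n = Σf = 77
Mean = 164 / 77 = 2.1299

2.13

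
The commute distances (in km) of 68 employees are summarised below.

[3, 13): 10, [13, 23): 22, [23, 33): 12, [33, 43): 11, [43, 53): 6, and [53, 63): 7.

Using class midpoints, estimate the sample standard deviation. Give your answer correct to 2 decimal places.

15.45

Midpoints: 8, 18, 28, 38, 48, 58
n = 68, Σfm = 1924, mean = 28.2941
Σfm² = 70432
Σf(m − x̄)² = Σfm² − (Σfm)²/n = 70432 − 1924²/68 = 15994.1176
Sample variance = 15994.1176 / 67 = 238.7182
Standard deviation = √238.7182 = 15.4505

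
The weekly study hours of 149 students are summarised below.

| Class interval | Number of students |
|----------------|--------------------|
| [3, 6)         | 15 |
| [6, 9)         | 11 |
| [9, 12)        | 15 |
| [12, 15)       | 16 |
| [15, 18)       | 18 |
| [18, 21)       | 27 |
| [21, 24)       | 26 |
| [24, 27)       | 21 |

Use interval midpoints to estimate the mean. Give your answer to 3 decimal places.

16.560

Midpoints: 4.5, 7.5, 10.5, 13.5, 16.5, 19.5, 22.5, 25.5
Σfm = 15×4.5 + 11×7.5 + 15×10.5 + 16×13.5 + 18×16.5 + 27×19.5 + 26×22.5 + 21×25.5 = 2467.5
n = Σf = 149
Mean = 2467.5 / 149 = 16.5604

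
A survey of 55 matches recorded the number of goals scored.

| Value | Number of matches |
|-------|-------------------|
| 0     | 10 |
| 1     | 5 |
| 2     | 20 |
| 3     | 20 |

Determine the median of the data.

Cumulative frequencies: 10, 15, 35, 55
n = 55, so the median is the value in position (n+1)/2 = 28.
Position 28 falls at value 2.

2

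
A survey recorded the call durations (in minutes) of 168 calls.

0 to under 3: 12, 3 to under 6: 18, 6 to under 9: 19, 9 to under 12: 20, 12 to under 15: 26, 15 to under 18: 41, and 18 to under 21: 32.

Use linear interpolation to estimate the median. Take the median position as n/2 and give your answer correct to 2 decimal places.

Cumulative frequencies: 12, 30, 49, 69, 95, 136, 168
n = 168; position = n/2 = 84.
This falls in the class 12 to under 15: L = 12, F = 69, f = 26, h = 3.
Median ≈ 12 + ((84 − 69) / 26) × 3 = 13.7308

13.73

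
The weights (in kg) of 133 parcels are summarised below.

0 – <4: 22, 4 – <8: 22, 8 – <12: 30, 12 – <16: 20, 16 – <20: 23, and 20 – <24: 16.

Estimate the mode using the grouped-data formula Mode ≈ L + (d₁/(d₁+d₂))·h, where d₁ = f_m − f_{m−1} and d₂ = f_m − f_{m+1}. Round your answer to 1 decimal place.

Modal class: 8 – <12 (highest frequency 30).
d₁ = 30 − 22 = 8, d₂ = 30 − 20 = 10
Mode ≈ 8 + (8/(8+10)) × 4 = 8 + 1.7778 = 9.7778

9.8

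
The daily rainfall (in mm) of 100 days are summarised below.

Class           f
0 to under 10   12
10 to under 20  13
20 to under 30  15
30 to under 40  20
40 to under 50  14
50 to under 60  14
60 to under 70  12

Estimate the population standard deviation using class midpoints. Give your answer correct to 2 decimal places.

18.79

Midpoints: 5, 15, 25, 35, 45, 55, 65
n = 100, Σfm = 3510, mean = 35.1000
Σfm² = 158500
Σf(m − x̄)² = Σfm² − (Σfm)²/n = 158500 − 3510²/100 = 35299.0000
Population variance = 35299.0000 / 100 = 352.9900
Standard deviation = √352.9900 = 18.7880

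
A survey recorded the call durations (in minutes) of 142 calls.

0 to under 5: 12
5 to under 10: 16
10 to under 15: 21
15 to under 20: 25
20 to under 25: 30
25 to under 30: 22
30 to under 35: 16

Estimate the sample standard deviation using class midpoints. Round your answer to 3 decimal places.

Midpoints: 2.5, 7.5, 12.5, 17.5, 22.5, 27.5, 32.5
n = 142, Σfm = 2650, mean = 18.6620
Σfm² = 60637.5
Σf(m − x̄)² = Σfm² − (Σfm)²/n = 60637.5 − 2650²/142 = 11183.2746
Sample variance = 11183.2746 / 141 = 79.3140
Standard deviation = √79.3140 = 8.9058

8.906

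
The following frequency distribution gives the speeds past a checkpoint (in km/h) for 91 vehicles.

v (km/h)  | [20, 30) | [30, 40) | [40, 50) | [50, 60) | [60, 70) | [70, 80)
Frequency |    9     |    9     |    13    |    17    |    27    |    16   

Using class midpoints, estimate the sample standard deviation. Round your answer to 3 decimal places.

15.670

Midpoints: 25, 35, 45, 55, 65, 75
n = 91, Σfm = 5015, mean = 55.1099
Σfm² = 298475
Σf(m − x̄)² = Σfm² − (Σfm)²/n = 298475 − 5015²/91 = 22098.9011
Sample variance = 22098.9011 / 90 = 245.5433
Standard deviation = √245.5433 = 15.6698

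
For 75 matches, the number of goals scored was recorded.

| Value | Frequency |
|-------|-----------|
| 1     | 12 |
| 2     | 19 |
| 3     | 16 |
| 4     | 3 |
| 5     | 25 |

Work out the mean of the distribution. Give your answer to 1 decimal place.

Values: 1, 2, 3, 4, 5
Σfx = 12×1 + 19×2 + 16×3 + 3×4 + 25×5 = 235
n = Σf = 75
Mean = 235 / 75 = 3.1333

3.1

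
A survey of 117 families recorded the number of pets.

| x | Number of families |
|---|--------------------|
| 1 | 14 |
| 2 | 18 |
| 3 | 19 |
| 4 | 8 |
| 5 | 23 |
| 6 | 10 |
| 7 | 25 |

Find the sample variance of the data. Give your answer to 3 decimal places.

Values: 1, 2, 3, 4, 5, 6, 7
n = 117, Σfx = 489, mean = 4.1795
Σfx² = 2545
Σf(x − x̄)² = Σfx² − (Σfx)²/n = 2545 − 489²/117 = 501.2308
Sample variance = 501.2308 / 116 = 4.3210

4.321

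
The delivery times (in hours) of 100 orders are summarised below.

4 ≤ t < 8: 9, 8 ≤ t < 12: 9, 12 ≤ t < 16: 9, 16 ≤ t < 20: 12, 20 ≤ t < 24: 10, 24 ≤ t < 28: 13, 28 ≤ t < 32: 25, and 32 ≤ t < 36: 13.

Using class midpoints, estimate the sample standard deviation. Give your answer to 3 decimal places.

9.009

Midpoints: 6, 10, 14, 18, 22, 26, 30, 34
n = 100, Σfm = 2236, mean = 22.3600
Σfm² = 58032
Σf(m − x̄)² = Σfm² − (Σfm)²/n = 58032 − 2236²/100 = 8035.0400
Sample variance = 8035.0400 / 99 = 81.1620
Standard deviation = √81.1620 = 9.0090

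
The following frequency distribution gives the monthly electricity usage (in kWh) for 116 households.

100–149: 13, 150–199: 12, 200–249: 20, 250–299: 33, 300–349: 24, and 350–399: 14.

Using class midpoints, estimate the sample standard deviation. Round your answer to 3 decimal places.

74.705

Midpoints: 124.5, 174.5, 224.5, 274.5, 324.5, 374.5
n = 116, Σfm = 30292, mean = 261.1379
Σfm² = 8552179
Σf(m − x̄)² = Σfm² − (Σfm)²/n = 8552179 − 30292²/116 = 641788.7931
Sample variance = 641788.7931 / 115 = 5580.7721
Standard deviation = √5580.7721 = 74.7046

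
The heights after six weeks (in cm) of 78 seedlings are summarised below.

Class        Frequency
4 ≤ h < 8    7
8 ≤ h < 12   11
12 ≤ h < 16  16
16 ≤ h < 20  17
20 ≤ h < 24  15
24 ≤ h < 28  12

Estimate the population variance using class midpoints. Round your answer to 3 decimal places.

Midpoints: 6, 10, 14, 18, 22, 26
n = 78, Σfm = 1324, mean = 16.9744
Σfm² = 25368
Σf(m − x̄)² = Σfm² − (Σfm)²/n = 25368 − 1324²/78 = 2893.9487
Population variance = 2893.9487 / 78 = 37.1019

37.102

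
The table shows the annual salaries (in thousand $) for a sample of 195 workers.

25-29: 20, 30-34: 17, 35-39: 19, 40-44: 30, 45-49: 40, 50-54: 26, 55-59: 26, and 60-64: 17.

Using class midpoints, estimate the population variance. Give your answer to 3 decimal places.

Midpoints: 27, 32, 37, 42, 47, 52, 57, 62
n = 195, Σfm = 8815, mean = 45.2051
Σfm² = 419405
Σf(m − x̄)² = Σfm² − (Σfm)²/n = 419405 − 8815²/195 = 20921.7949
Population variance = 20921.7949 / 195 = 107.2913

107.291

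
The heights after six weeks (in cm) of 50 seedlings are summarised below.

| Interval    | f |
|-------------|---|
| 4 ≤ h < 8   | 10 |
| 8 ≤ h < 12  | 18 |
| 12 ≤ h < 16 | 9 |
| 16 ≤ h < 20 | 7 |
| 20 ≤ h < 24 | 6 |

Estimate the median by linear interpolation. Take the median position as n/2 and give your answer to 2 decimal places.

Cumulative frequencies: 10, 28, 37, 44, 50
n = 50; position = n/2 = 25.
This falls in the class 8 ≤ h < 12: L = 8, F = 10, f = 18, h = 4.
Median ≈ 8 + ((25 − 10) / 18) × 4 = 11.3333

11.33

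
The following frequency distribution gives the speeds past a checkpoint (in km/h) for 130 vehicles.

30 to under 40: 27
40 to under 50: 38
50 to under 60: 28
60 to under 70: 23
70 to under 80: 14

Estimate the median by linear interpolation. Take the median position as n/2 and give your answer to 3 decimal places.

Cumulative frequencies: 27, 65, 93, 116, 130
n = 130; position = n/2 = 65.
This falls in the class 40 to under 50: L = 40, F = 27, f = 38, h = 10.
Median ≈ 40 + ((65 − 27) / 38) × 10 = 50.0000

50.000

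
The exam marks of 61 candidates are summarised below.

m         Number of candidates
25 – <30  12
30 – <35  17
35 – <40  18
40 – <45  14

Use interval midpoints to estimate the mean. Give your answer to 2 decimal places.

Midpoints: 27.5, 32.5, 37.5, 42.5
Σfm = 12×27.5 + 17×32.5 + 18×37.5 + 14×42.5 = 2152.5
n = Σf = 61
Mean = 2152.5 / 61 = 35.2869

35.29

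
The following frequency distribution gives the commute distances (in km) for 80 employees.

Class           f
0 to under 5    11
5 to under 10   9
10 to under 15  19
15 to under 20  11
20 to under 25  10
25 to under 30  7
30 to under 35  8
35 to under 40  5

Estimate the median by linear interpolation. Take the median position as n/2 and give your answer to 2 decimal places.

Cumulative frequencies: 11, 20, 39, 50, 60, 67, 75, 80
n = 80; position = n/2 = 40.
This falls in the class 15 to under 20: L = 15, F = 39, f = 11, h = 5.
Median ≈ 15 + ((40 − 39) / 11) × 5 = 15.4545

15.45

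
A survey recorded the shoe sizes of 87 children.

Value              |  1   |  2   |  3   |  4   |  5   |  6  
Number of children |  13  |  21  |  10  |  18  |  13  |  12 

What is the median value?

3

Cumulative frequencies: 13, 34, 44, 62, 75, 87
n = 87, so the median is the value in position (n+1)/2 = 44.
Position 44 falls at value 3.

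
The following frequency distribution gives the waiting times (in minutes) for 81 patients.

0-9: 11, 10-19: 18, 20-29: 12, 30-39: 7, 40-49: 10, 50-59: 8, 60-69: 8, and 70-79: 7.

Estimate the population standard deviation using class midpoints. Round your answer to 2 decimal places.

22.47

Midpoints: 4.5, 14.5, 24.5, 34.5, 44.5, 54.5, 64.5, 74.5
n = 81, Σfm = 2764.5, mean = 34.1296
Σfm² = 135240.25
Σf(m − x̄)² = Σfm² − (Σfm)²/n = 135240.25 − 2764.5²/81 = 40888.8889
Population variance = 40888.8889 / 81 = 504.8011
Standard deviation = √504.8011 = 22.4678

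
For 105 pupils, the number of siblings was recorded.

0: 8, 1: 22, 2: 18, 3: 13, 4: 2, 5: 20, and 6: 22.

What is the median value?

Cumulative frequencies: 8, 30, 48, 61, 63, 83, 105
n = 105, so the median is the value in position (n+1)/2 = 53.
Position 53 falls at value 3.

3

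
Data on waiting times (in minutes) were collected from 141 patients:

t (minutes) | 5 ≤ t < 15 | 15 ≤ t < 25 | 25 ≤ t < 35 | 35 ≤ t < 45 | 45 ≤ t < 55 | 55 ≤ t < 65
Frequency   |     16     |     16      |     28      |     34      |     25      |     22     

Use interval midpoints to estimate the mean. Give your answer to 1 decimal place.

37.2

Midpoints: 10, 20, 30, 40, 50, 60
Σfm = 16×10 + 16×20 + 28×30 + 34×40 + 25×50 + 22×60 = 5250
n = Σf = 141
Mean = 5250 / 141 = 37.2340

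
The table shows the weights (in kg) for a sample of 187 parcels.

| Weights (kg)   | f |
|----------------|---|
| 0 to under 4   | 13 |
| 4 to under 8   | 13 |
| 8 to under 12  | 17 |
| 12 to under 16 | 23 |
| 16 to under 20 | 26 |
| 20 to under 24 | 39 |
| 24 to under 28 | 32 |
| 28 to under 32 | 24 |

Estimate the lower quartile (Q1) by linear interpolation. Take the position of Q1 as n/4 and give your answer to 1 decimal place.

Cumulative frequencies: 13, 26, 43, 66, 92, 131, 163, 187
n = 187; position = n/4 = 46.75.
This falls in the class 12 to under 16: L = 12, F = 43, f = 23, h = 4.
Lower quartile ≈ 12 + ((46.75 − 43) / 23) × 4 = 12.6522

12.7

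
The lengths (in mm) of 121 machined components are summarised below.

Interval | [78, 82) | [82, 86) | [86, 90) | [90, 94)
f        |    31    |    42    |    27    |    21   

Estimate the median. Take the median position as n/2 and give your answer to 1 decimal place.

Cumulative frequencies: 31, 73, 100, 121
n = 121; position = n/2 = 60.5.
This falls in the class [82, 86): L = 82, F = 31, f = 42, h = 4.
Median ≈ 82 + ((60.5 − 31) / 42) × 4 = 84.8095

84.8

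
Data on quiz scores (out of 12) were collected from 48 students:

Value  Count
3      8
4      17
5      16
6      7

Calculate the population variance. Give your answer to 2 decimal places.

Values: 3, 4, 5, 6
n = 48, Σfx = 214, mean = 4.4583
Σfx² = 996
Σf(x − x̄)² = Σfx² − (Σfx)²/n = 996 − 214²/48 = 41.9167
Population variance = 41.9167 / 48 = 0.8733

0.87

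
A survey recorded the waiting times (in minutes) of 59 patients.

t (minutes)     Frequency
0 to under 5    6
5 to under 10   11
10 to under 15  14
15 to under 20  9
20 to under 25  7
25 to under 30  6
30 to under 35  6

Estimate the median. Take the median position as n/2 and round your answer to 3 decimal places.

Cumulative frequencies: 6, 17, 31, 40, 47, 53, 59
n = 59; position = n/2 = 29.5.
This falls in the class 10 to under 15: L = 10, F = 17, f = 14, h = 5.
Median ≈ 10 + ((29.5 − 17) / 14) × 5 = 14.4643

14.464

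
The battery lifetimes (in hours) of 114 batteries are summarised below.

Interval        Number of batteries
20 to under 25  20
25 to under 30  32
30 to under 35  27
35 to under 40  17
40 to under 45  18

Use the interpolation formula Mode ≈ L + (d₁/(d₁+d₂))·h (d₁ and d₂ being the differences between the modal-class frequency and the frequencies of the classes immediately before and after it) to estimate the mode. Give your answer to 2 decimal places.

28.53

Modal class: 25 to under 30 (highest frequency 32).
d₁ = 32 − 20 = 12, d₂ = 32 − 27 = 5
Mode ≈ 25 + (12/(12+5)) × 5 = 25 + 3.5294 = 28.5294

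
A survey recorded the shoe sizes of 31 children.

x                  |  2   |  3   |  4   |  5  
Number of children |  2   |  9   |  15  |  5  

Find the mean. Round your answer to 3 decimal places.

Values: 2, 3, 4, 5
Σfx = 2×2 + 9×3 + 15×4 + 5×5 = 116
n = Σf = 31
Mean = 116 / 31 = 3.7419

3.742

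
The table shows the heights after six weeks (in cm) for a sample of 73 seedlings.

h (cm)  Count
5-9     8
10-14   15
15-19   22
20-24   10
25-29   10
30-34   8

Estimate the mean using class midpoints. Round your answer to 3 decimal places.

18.575

Midpoints: 7, 12, 17, 22, 27, 32
Σfm = 8×7 + 15×12 + 22×17 + 10×22 + 10×27 + 8×32 = 1356
n = Σf = 73
Mean = 1356 / 73 = 18.5753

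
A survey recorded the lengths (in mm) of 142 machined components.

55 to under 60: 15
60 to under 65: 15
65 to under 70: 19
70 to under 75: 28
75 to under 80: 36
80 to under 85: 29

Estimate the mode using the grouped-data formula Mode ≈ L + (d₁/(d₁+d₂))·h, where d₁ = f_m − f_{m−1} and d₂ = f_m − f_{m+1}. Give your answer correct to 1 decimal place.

77.7

Modal class: 75 to under 80 (highest frequency 36).
d₁ = 36 − 28 = 8, d₂ = 36 − 29 = 7
Mode ≈ 75 + (8/(8+7)) × 5 = 75 + 2.6667 = 77.6667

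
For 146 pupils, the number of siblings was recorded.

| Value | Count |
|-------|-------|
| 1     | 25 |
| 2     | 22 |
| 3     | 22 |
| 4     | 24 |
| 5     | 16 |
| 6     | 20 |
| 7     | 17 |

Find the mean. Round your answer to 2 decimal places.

Values: 1, 2, 3, 4, 5, 6, 7
Σfx = 25×1 + 22×2 + 22×3 + 24×4 + 16×5 + 20×6 + 17×7 = 550
n = Σf = 146
Mean = 550 / 146 = 3.7671

3.77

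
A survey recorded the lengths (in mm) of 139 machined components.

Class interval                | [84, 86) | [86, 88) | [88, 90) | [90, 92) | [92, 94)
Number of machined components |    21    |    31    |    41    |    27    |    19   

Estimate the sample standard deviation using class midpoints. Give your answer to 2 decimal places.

Midpoints: 85, 87, 89, 91, 93
n = 139, Σfm = 12355, mean = 88.8849
Σfm² = 1099043
Σf(m − x̄)² = Σfm² − (Σfm)²/n = 1099043 − 12355²/139 = 870.1583
Sample variance = 870.1583 / 138 = 6.3055
Standard deviation = √6.3055 = 2.5111

2.51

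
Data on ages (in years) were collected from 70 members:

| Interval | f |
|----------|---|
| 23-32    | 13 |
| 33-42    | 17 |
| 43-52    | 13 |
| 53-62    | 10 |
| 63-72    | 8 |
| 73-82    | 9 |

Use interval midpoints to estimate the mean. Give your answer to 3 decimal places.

48.929

Midpoints: 27.5, 37.5, 47.5, 57.5, 67.5, 77.5
Σfm = 13×27.5 + 17×37.5 + 13×47.5 + 10×57.5 + 8×67.5 + 9×77.5 = 3425
n = Σf = 70
Mean = 3425 / 70 = 48.9286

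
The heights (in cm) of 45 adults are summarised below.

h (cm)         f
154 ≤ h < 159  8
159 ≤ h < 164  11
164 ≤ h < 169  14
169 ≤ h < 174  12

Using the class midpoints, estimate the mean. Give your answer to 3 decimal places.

164.833

Midpoints: 156.5, 161.5, 166.5, 171.5
Σfm = 8×156.5 + 11×161.5 + 14×166.5 + 12×171.5 = 7417.5
n = Σf = 45
Mean = 7417.5 / 45 = 164.8333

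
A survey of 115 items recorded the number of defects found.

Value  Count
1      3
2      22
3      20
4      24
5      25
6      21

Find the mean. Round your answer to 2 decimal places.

Values: 1, 2, 3, 4, 5, 6
Σfx = 3×1 + 22×2 + 20×3 + 24×4 + 25×5 + 21×6 = 454
n = Σf = 115
Mean = 454 / 115 = 3.9478

3.95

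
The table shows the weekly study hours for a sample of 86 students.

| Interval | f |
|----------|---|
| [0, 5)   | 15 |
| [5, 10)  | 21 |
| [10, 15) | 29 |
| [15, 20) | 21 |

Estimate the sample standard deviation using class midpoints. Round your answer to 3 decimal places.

5.189

Midpoints: 2.5, 7.5, 12.5, 17.5
n = 86, Σfm = 925, mean = 10.7558
Σfm² = 12237.5
Σf(m − x̄)² = Σfm² − (Σfm)²/n = 12237.5 − 925²/86 = 2288.3721
Sample variance = 2288.3721 / 85 = 26.9220
Standard deviation = √26.9220 = 5.1886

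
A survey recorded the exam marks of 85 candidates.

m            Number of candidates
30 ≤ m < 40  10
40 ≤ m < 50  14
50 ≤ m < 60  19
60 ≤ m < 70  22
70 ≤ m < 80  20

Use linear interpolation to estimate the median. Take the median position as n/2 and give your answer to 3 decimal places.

59.737

Cumulative frequencies: 10, 24, 43, 65, 85
n = 85; position = n/2 = 42.5.
This falls in the class 50 ≤ m < 60: L = 50, F = 24, f = 19, h = 10.
Median ≈ 50 + ((42.5 − 24) / 19) × 10 = 59.7368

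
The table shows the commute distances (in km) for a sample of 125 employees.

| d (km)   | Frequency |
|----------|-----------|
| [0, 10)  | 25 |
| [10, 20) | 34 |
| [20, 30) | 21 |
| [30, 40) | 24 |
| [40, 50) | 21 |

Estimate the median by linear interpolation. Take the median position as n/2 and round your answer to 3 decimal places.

21.667

Cumulative frequencies: 25, 59, 80, 104, 125
n = 125; position = n/2 = 62.5.
This falls in the class [20, 30): L = 20, F = 59, f = 21, h = 10.
Median ≈ 20 + ((62.5 − 59) / 21) × 10 = 21.6667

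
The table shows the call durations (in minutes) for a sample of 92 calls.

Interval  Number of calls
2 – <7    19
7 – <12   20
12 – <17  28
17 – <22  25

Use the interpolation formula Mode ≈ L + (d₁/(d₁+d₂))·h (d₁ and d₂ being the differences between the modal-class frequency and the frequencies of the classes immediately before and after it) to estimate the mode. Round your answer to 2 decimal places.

15.64

Modal class: 12 – <17 (highest frequency 28).
d₁ = 28 − 20 = 8, d₂ = 28 − 25 = 3
Mode ≈ 12 + (8/(8+3)) × 5 = 12 + 3.6364 = 15.6364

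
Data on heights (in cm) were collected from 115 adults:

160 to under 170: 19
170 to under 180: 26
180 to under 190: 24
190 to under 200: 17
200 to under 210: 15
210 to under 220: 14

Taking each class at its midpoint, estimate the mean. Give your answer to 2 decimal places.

Midpoints: 165, 175, 185, 195, 205, 215
Σfm = 19×165 + 26×175 + 24×185 + 17×195 + 15×205 + 14×215 = 21525
n = Σf = 115
Mean = 21525 / 115 = 187.1739

187.17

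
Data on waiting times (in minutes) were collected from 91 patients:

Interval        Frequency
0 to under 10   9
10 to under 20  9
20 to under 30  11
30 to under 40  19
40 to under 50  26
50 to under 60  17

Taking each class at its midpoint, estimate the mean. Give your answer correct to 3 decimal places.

35.440

Midpoints: 5, 15, 25, 35, 45, 55
Σfm = 9×5 + 9×15 + 11×25 + 19×35 + 26×45 + 17×55 = 3225
n = Σf = 91
Mean = 3225 / 91 = 35.4396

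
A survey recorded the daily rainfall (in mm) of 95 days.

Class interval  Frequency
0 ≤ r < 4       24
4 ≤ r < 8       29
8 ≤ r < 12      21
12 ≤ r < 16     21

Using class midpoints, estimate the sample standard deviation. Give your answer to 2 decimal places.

4.39

Midpoints: 2, 6, 10, 14
n = 95, Σfm = 726, mean = 7.6421
Σfm² = 7356
Σf(m − x̄)² = Σfm² − (Σfm)²/n = 7356 − 726²/95 = 1807.8316
Sample variance = 1807.8316 / 94 = 19.2323
Standard deviation = √19.2323 = 4.3855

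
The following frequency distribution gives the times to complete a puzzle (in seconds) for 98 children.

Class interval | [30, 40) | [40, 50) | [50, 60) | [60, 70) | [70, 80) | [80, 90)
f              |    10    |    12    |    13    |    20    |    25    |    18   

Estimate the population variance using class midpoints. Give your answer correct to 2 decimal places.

Midpoints: 35, 45, 55, 65, 75, 85
n = 98, Σfm = 6310, mean = 64.3878
Σfm² = 431050
Σf(m − x̄)² = Σfm² − (Σfm)²/n = 431050 − 6310²/98 = 24763.2653
Population variance = 24763.2653 / 98 = 252.6864

252.69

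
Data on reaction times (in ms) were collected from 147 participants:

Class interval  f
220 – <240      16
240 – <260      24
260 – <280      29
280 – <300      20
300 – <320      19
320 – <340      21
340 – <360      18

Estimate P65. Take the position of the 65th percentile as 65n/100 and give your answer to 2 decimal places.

306.89

Cumulative frequencies: 16, 40, 69, 89, 108, 129, 147
n = 147; position = 65n/100 = 95.55.
This falls in the class 300 – <320: L = 300, F = 89, f = 19, h = 20.
65th percentile ≈ 300 + ((95.55 − 89) / 19) × 20 = 306.8947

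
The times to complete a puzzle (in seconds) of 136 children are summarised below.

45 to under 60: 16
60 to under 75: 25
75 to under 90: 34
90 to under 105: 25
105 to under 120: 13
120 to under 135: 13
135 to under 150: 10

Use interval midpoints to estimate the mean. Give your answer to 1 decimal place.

90.6

Midpoints: 52.5, 67.5, 82.5, 97.5, 112.5, 127.5, 142.5
Σfm = 16×52.5 + 25×67.5 + 34×82.5 + 25×97.5 + 13×112.5 + 13×127.5 + 10×142.5 = 12315
n = Σf = 136
Mean = 12315 / 136 = 90.5515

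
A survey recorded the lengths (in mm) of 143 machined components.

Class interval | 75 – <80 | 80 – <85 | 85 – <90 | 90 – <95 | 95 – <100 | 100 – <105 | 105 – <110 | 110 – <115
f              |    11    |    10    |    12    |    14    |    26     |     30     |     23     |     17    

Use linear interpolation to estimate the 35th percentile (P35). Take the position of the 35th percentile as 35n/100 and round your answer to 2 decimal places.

95.59

Cumulative frequencies: 11, 21, 33, 47, 73, 103, 126, 143
n = 143; position = 35n/100 = 50.05.
This falls in the class 95 – <100: L = 95, F = 47, f = 26, h = 5.
35th percentile ≈ 95 + ((50.05 − 47) / 26) × 5 = 95.5865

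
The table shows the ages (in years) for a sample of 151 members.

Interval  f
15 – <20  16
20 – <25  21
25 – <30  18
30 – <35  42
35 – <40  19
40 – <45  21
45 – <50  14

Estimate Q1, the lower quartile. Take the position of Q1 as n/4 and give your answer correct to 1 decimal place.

25.2

Cumulative frequencies: 16, 37, 55, 97, 116, 137, 151
n = 151; position = n/4 = 37.75.
This falls in the class 25 – <30: L = 25, F = 37, f = 18, h = 5.
Lower quartile ≈ 25 + ((37.75 − 37) / 18) × 5 = 25.2083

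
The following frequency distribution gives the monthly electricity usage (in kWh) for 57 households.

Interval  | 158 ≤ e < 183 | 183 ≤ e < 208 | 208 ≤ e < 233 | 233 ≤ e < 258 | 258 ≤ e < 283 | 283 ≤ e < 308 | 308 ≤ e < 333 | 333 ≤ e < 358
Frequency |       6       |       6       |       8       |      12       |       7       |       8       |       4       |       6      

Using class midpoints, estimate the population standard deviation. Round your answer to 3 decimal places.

Midpoints: 170.5, 195.5, 220.5, 245.5, 270.5, 295.5, 320.5, 345.5
n = 57, Σfm = 14518.5, mean = 254.7105
Σfm² = 3853804.25
Σf(m − x̄)² = Σfm² − (Σfm)²/n = 3853804.25 − 14518.5²/57 = 155789.4737
Population variance = 155789.4737 / 57 = 2733.1487
Standard deviation = √2733.1487 = 52.2795

52.280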